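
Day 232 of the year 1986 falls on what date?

20 August 1986

January has 31 days (232 − 31 = 201 remain).
February has 28 days (201 − 28 = 173 remain).
March has 31 days (173 − 31 = 142 remain).
April has 30 days (142 − 30 = 112 remain).
May has 31 days (112 − 31 = 81 remain).
June has 30 days (81 − 30 = 51 remain).
July has 31 days (51 − 31 = 20 remain).
20 into August → August 20.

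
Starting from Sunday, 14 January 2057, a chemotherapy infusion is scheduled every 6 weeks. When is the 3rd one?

The 3rd occurrence is 2 intervals after the first: 2 × 42 = 84 days after 14 January 2057.
January has 31 days — 17 days to the end of January leaves 67.
February has 28 days (39 left).
March has 31 days (8 left).
8 days into April → 8 April 2057.

8 April 2057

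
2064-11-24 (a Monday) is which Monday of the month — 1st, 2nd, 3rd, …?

Day 24 falls in week ⌈24/7⌉ of the month.
Days 1–7 hold the 1st Monday, 8–14 the 2nd, 15–21 the 3rd, 22–28 the 4th, 29–31 the 5th.
24 is in the range for the 4th.

4th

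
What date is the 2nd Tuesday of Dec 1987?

Dec 1987 begins on a Tuesday, so the first Tuesday is Dec 1.
The 2nd Tuesday is 1 weeks later: 1 + 7 = 8.

Dec 8, 1987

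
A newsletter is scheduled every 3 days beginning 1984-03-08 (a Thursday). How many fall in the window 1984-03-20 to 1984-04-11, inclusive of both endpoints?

Occurrences land 3·i days after 1984-03-08 for i = 0, 1, 2, …
1984-03-20 is 12 days after the start; 12 ÷ 3 = 4 remainder 0. First occurrence in the window: #5 on 1984-03-20 (4×3 = 12 days in).
1984-04-11 is 34 days after the start; 34 ÷ 3 = 11 remainder 1. Last occurrence in the window: #12 on 1984-04-10.
Occurrences #5 through #12: 8 in total.

8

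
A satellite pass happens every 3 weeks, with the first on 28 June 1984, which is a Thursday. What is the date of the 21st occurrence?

The 21st occurrence is 20 intervals after the first: 20 × 21 = 420 days after 28 June 1984.
June has 30 days — 2 days to the end of June leaves 418.
From end of June to end of 1984 is 184 days (234 left).
January has 31 days (203 left).
February has 28 days (175 left).
March has 31 days (144 left).
April has 30 days (114 left).
May has 31 days (83 left).
June has 30 days (53 left).
July has 31 days (22 left).
22 days into August → 22 August 1985.

22 August 1985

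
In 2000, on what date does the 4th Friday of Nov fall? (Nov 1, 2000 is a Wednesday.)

Nov 24, 2000

Nov 2000 begins on a Wednesday, so the first Friday is Nov 3 (2 days later).
The 4th Friday is 3 weeks later: 3 + 21 = 24.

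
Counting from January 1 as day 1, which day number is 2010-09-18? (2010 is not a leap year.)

261

Days in months before September: 31 + 28 + 31 + 30 + 31 + 30 + 31 + 31 = 243.
Plus 18 days into September → day 261.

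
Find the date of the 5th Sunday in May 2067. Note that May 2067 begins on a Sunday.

May 29, 2067

May 2067 begins on a Sunday, so the first Sunday is May 1.
The 5th Sunday is 4 weeks later: 1 + 28 = 29.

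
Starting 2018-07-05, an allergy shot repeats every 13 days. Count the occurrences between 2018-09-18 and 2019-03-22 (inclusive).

15

Occurrences land 13·i days after 2018-07-05 for i = 0, 1, 2, …
2018-09-18 is 75 days after the start; 75 ÷ 13 = 5 remainder 10; since the remainder is 10, round up to i = 6. First occurrence in the window: #7 on 2018-09-21 (6×13 = 78 days in).
2019-03-22 is 260 days after the start; 260 ÷ 13 = 20 remainder 0. Last occurrence in the window: #21 on 2019-03-22.
Occurrences #7 through #21: 15 in total.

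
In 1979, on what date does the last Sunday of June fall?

The first Sunday of June 1979 is June 3.
June 1979 has 30 days. Adding weeks: 3, 10, 17, 24 — the last one ≤ 30 is the 24th.

24 June 1979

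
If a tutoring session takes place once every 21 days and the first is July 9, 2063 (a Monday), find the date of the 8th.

December 3, 2063

The 8th occurrence is 7 intervals after the first: 7 × 21 = 147 days after July 9, 2063.
July has 31 days — 22 days to the end of July leaves 125.
August has 31 days (94 left).
September has 30 days (64 left).
October has 31 days (33 left).
November has 30 days (3 left).
3 days into December → December 3, 2063.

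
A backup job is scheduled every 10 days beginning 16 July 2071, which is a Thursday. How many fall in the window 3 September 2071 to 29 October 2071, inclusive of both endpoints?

Occurrences land 10·i days after 16 July 2071 for i = 0, 1, 2, …
3 September 2071 is 49 days after the start; 49 ÷ 10 = 4 remainder 9; since the remainder is 9, round up to i = 5. First occurrence in the window: #6 on 4 September 2071 (5×10 = 50 days in).
29 October 2071 is 105 days after the start; 105 ÷ 10 = 10 remainder 5. Last occurrence in the window: #11 on 24 October 2071.
Occurrences #6 through #11: 6 in total.

6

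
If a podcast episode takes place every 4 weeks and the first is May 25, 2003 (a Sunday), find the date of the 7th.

The 7th occurrence is 6 intervals after the first: 6 × 28 = 168 days after May 25, 2003.
May has 31 days — 6 days to the end of May leaves 162.
Jun has 30 days (132 left).
Jul has 31 days (101 left).
Aug has 31 days (70 left).
Sep has 30 days (40 left).
Oct has 31 days (9 left).
9 days into Nov → Nov 9, 2003.

Nov 9, 2003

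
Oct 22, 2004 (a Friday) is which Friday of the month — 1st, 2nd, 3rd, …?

Day 22 falls in week ⌈22/7⌉ of the month.
Days 1–7 hold the 1st Friday, 8–14 the 2nd, 15–21 the 3rd, 22–28 the 4th, 29–31 the 5th.
22 is in the range for the 4th.

4th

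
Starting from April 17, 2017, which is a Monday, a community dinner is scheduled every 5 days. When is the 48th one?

December 8, 2017

The 48th occurrence is 47 intervals after the first: 47 × 5 = 235 days after April 17, 2017.
April has 30 days — 13 days to the end of April leaves 222.
May has 31 days (191 left).
June has 30 days (161 left).
July has 31 days (130 left).
August has 31 days (99 left).
September has 30 days (69 left).
October has 31 days (38 left).
November has 30 days (8 left).
8 days into December → December 8, 2017.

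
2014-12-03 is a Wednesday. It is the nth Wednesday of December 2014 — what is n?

1st

Day 3 falls in week ⌈3/7⌉ of the month.
Days 1–7 hold the 1st Wednesday, 8–14 the 2nd, 15–21 the 3rd, 22–28 the 4th, 29–31 the 5th.
3 is in the range for the 1st.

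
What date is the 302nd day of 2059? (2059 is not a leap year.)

January has 31 days (302 − 31 = 271 remain).
February has 28 days (271 − 28 = 243 remain).
March has 31 days (243 − 31 = 212 remain).
April has 30 days (212 − 30 = 182 remain).
May has 31 days (182 − 31 = 151 remain).
June has 30 days (151 − 30 = 121 remain).
July has 31 days (121 − 31 = 90 remain).
August has 31 days (90 − 31 = 59 remain).
September has 30 days (59 − 30 = 29 remain).
29 into October → October 29.

29 October 2059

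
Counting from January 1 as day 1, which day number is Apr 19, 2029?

Days in months before Apr: 31 + 28 + 31 = 90.
Plus 19 days into Apr → day 109.

109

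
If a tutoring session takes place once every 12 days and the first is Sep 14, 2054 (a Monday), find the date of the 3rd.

Oct 8, 2054

The 3rd occurrence is 2 intervals after the first: 2 × 12 = 24 days after Sep 14, 2054.
Sep has 30 days — 16 days to the end of Sep leaves 8.
8 days into Oct → Oct 8, 2054.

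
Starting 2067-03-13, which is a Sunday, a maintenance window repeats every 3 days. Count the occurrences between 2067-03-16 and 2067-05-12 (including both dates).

20

Occurrences land 3·i days after 2067-03-13 for i = 0, 1, 2, …
2067-03-16 is 3 days after the start; 3 ÷ 3 = 1 remainder 0. First occurrence in the window: #2 on 2067-03-16 (1×3 = 3 days in).
2067-05-12 is 60 days after the start; 60 ÷ 3 = 20 remainder 0. Last occurrence in the window: #21 on 2067-05-12.
Occurrences #2 through #21: 20 in total.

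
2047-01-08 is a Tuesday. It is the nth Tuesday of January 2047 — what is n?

2nd

Day 8 falls in week ⌈8/7⌉ of the month.
Days 1–7 hold the 1st Tuesday, 8–14 the 2nd, 15–21 the 3rd, 22–28 the 4th, 29–31 the 5th.
8 is in the range for the 2nd.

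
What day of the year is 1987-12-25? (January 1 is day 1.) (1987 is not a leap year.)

359

Days in months before December: 31 + 28 + 31 + 30 + 31 + 30 + 31 + 31 + 30 + 31 + 30 = 334.
Plus 25 days into December → day 359.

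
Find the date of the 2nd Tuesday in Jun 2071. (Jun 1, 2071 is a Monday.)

Jun 2071 begins on a Monday, so the first Tuesday is Jun 2 (1 day later).
The 2nd Tuesday is 1 weeks later: 2 + 7 = 9.

Jun 9, 2071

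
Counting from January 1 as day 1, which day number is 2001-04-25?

Days in months before April: 31 + 28 + 31 = 90.
Plus 25 days into April → day 115.

115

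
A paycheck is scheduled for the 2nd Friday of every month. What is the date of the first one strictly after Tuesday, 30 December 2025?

December 2025 starts on a Monday; its first Friday is the 5th, so the 2nd Friday is the 12th — 12 December 2025.
That is not after 30 December 2025, so look at January 2026.
January 2026 starts on a Thursday; its first Friday is the 2nd, so the 2nd Friday is the 9th — 9 January 2026.

9 January 2026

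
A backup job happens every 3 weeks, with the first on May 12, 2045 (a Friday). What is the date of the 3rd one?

Jun 23, 2045

The 3rd occurrence is 2 intervals after the first: 2 × 21 = 42 days after May 12, 2045.
May has 31 days — 19 days to the end of May leaves 23.
23 days into Jun → Jun 23, 2045.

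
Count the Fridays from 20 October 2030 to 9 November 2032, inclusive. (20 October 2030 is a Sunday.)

20 October 2030 is a Sunday; the first Friday on or after it is 25 October 2030 (5 days later).
From 25 October 2030 to 9 November 2032: 67 + 365 + 314 = 746 days (rest of 2030, 2031, to 9 November 2032 in 2032).
746 ÷ 7 = 106 full weeks with remainder 4, so 106 more Fridays after the first → 107.

107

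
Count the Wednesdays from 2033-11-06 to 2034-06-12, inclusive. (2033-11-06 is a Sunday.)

2033-11-06 is a Sunday; the first Wednesday on or after it is 2033-11-09 (3 days later).
From 2033-11-09 to 2034-06-12: 21 + 31 + 31 + 28 + 31 + 30 + 31 + 12 = 215 days (rest of November, December, January, February, March, April, May, June).
215 ÷ 7 = 30 full weeks with remainder 5, so 30 more Wednesdays after the first → 31.

31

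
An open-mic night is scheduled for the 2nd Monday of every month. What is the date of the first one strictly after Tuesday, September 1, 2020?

September 2020 starts on a Tuesday; its first Monday is the 7th, so the 2nd Monday is the 14th — September 14, 2020.
September 14, 2020 is after September 1, 2020, so that is the next one.

September 14, 2020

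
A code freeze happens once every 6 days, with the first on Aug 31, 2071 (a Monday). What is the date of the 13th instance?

The 13th occurrence is 12 intervals after the first: 12 × 6 = 72 days after Aug 31, 2071.
Aug has 31 days — 0 days to the end of Aug leaves 72.
Sep has 30 days (42 left).
Oct has 31 days (11 left).
11 days into Nov → Nov 11, 2071.

Nov 11, 2071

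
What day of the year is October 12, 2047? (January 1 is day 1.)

Days in months before October: 31 + 28 + 31 + 30 + 31 + 30 + 31 + 31 + 30 = 273.
Plus 12 days into October → day 285.

285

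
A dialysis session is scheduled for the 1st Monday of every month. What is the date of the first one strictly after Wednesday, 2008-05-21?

May 2008 starts on a Thursday, so its 1st Monday is 2008-05-05 (4 days in).
That is not after 2008-05-21, so look at June 2008.
June 2008 starts on a Sunday, so its 1st Monday is 2008-06-02 (1 day in).

2008-06-02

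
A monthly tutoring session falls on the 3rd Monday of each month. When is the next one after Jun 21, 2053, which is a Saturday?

Jun 2053 starts on a Sunday; its first Monday is the 2nd, so the 3rd Monday is the 16th — Jun 16, 2053.
That is not after Jun 21, 2053, so look at Jul 2053.
Jul 2053 starts on a Tuesday; its first Monday is the 7th, so the 3rd Monday is the 21st — Jul 21, 2053.

Jul 21, 2053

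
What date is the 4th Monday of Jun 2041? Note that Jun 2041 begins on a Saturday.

Jun 2041 begins on a Saturday, so the first Monday is Jun 3 (2 days later).
The 4th Monday is 3 weeks later: 3 + 21 = 24.

Jun 24, 2041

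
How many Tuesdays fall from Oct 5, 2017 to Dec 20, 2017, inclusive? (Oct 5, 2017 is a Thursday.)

11

Oct 5, 2017 is a Thursday; the first Tuesday on or after it is Oct 10, 2017 (5 days later).
From Oct 10, 2017 to Dec 20, 2017: 21 + 30 + 20 = 71 days (rest of Oct, Nov, Dec).
71 ÷ 7 = 10 full weeks with remainder 1, so 10 more Tuesdays after the first → 11.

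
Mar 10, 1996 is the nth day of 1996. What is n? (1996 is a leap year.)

70

Days in months before Mar: 31 + 29 = 60.
Plus 10 days into Mar → day 70.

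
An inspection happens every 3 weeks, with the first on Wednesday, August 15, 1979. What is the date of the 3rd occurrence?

September 26, 1979

The 3rd occurrence is 2 intervals after the first: 2 × 21 = 42 days after August 15, 1979.
August has 31 days — 16 days to the end of August leaves 26.
26 days into September → September 26, 1979.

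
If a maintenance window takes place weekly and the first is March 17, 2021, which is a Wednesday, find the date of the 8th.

May 5, 2021

The 8th occurrence is 7 intervals after the first: 7 × 7 = 49 days after March 17, 2021.
March has 31 days — 14 days to the end of March leaves 35.
April has 30 days (5 left).
5 days into May → May 5, 2021.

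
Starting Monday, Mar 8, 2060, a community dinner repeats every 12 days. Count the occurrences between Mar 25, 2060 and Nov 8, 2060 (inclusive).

Occurrences land 12·i days after Mar 8, 2060 for i = 0, 1, 2, …
Mar 25, 2060 is 17 days after the start; 17 ÷ 12 = 1 remainder 5; since the remainder is 5, round up to i = 2. First occurrence in the window: #3 on Apr 1, 2060 (2×12 = 24 days in).
Nov 8, 2060 is 245 days after the start; 245 ÷ 12 = 20 remainder 5. Last occurrence in the window: #21 on Nov 3, 2060.
Occurrences #3 through #21: 19 in total.

19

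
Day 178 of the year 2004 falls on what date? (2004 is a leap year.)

January has 31 days (178 − 31 = 147 remain).
February has 29 days (147 − 29 = 118 remain).
March has 31 days (118 − 31 = 87 remain).
April has 30 days (87 − 30 = 57 remain).
May has 31 days (57 − 31 = 26 remain).
26 into June → June 26.

2004-06-26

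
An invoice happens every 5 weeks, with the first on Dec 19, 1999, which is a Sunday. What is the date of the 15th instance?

Apr 22, 2001

The 15th occurrence is 14 intervals after the first: 14 × 35 = 490 days after Dec 19, 1999.
Dec has 31 days — 12 days to the end of Dec leaves 478.
2000 has 366 days (112 left).
Jan has 31 days (81 left).
Feb has 28 days (53 left).
Mar has 31 days (22 left).
22 days into Apr → Apr 22, 2001.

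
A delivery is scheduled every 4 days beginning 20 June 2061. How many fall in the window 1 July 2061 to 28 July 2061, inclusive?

7

Occurrences land 4·i days after 20 June 2061 for i = 0, 1, 2, …
1 July 2061 is 11 days after the start; 11 ÷ 4 = 2 remainder 3; since the remainder is 3, round up to i = 3. First occurrence in the window: #4 on 2 July 2061 (3×4 = 12 days in).
28 July 2061 is 38 days after the start; 38 ÷ 4 = 9 remainder 2. Last occurrence in the window: #10 on 26 July 2061.
Occurrences #4 through #10: 7 in total.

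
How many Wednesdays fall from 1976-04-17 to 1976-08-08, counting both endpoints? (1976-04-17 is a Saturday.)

16

1976-04-17 is a Saturday; the first Wednesday on or after it is 1976-04-21 (4 days later).
From 1976-04-21 to 1976-08-08: 9 + 31 + 30 + 31 + 8 = 109 days (rest of April, May, June, July, August).
109 ÷ 7 = 15 full weeks with remainder 4, so 15 more Wednesdays after the first → 16.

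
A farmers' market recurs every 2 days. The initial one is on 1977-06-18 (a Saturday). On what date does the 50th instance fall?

1977-09-24

The 50th occurrence is 49 intervals after the first: 49 × 2 = 98 days after 1977-06-18.
June has 30 days — 12 days to the end of June leaves 86.
July has 31 days (55 left).
August has 31 days (24 left).
24 days into September → 1977-09-24.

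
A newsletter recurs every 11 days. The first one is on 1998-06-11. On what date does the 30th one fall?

The 30th occurrence is 29 intervals after the first: 29 × 11 = 319 days after 1998-06-11.
June has 30 days — 19 days to the end of June leaves 300.
July has 31 days (269 left).
August has 31 days (238 left).
September has 30 days (208 left).
October has 31 days (177 left).
November has 30 days (147 left).
December has 31 days (116 left).
January has 31 days (85 left).
February has 28 days (57 left).
March has 31 days (26 left).
26 days into April → 1999-04-26.

1999-04-26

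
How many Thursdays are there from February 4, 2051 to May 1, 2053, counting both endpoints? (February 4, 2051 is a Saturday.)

February 4, 2051 is a Saturday; the first Thursday on or after it is February 9, 2051 (5 days later).
From February 9, 2051 to May 1, 2053: 325 + 366 + 121 = 812 days (rest of 2051, 2052, to May 1, 2053 in 2053).
812 ÷ 7 = 116 full weeks with remainder 0, so 116 more Thursdays after the first → 117.

117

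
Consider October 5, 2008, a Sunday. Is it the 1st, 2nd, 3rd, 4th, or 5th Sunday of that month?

1st

Day 5 falls in week ⌈5/7⌉ of the month.
Days 1–7 hold the 1st Sunday, 8–14 the 2nd, 15–21 the 3rd, 22–28 the 4th, 29–31 the 5th.
5 is in the range for the 1st.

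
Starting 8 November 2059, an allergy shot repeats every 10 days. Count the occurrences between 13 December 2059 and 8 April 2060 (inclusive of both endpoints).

Occurrences land 10·i days after 8 November 2059 for i = 0, 1, 2, …
13 December 2059 is 35 days after the start; 35 ÷ 10 = 3 remainder 5; since the remainder is 5, round up to i = 4. First occurrence in the window: #5 on 18 December 2059 (4×10 = 40 days in).
8 April 2060 is 152 days after the start; 152 ÷ 10 = 15 remainder 2. Last occurrence in the window: #16 on 6 April 2060.
Occurrences #5 through #16: 12 in total.

12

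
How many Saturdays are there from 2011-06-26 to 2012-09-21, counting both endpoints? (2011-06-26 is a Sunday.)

2011-06-26 is a Sunday; the first Saturday on or after it is 2011-07-02 (6 days later).
From 2011-07-02 to 2012-09-21: 182 + 265 = 447 days (rest of 2011, to 2012-09-21 in 2012).
447 ÷ 7 = 63 full weeks with remainder 6, so 63 more Saturdays after the first → 64.

64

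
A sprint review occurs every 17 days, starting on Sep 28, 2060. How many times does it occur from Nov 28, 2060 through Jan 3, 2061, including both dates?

2

Occurrences land 17·i days after Sep 28, 2060 for i = 0, 1, 2, …
Nov 28, 2060 is 61 days after the start; 61 ÷ 17 = 3 remainder 10; since the remainder is 10, round up to i = 4. First occurrence in the window: #5 on Dec 5, 2060 (4×17 = 68 days in).
Jan 3, 2061 is 97 days after the start; 97 ÷ 17 = 5 remainder 12. Last occurrence in the window: #6 on Dec 22, 2060.
Occurrences #5 through #6: 2 in total.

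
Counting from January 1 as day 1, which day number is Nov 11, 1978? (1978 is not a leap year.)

Days in months before Nov: 31 + 28 + 31 + 30 + 31 + 30 + 31 + 31 + 30 + 31 = 304.
Plus 11 days into Nov → day 315.

315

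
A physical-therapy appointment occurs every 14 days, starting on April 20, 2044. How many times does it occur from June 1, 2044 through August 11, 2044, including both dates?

6

Occurrences land 14·i days after April 20, 2044 for i = 0, 1, 2, …
June 1, 2044 is 42 days after the start; 42 ÷ 14 = 3 remainder 0. First occurrence in the window: #4 on June 1, 2044 (3×14 = 42 days in).
August 11, 2044 is 113 days after the start; 113 ÷ 14 = 8 remainder 1. Last occurrence in the window: #9 on August 10, 2044.
Occurrences #4 through #9: 6 in total.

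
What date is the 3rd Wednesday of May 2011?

18 May 2011

The first Wednesday of May 2011 is May 4.
The 3rd Wednesday is 2 weeks later: 4 + 14 = 18.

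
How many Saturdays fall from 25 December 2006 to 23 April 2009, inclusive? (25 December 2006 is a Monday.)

25 December 2006 is a Monday; the first Saturday on or after it is 30 December 2006 (5 days later).
From 30 December 2006 to 23 April 2009: 1 + 365 + 366 + 113 = 845 days (rest of 2006, 2007, 2008, to 23 April 2009 in 2009).
845 ÷ 7 = 120 full weeks with remainder 5, so 120 more Saturdays after the first → 121.

121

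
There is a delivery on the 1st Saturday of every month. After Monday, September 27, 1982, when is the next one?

September 1982 starts on a Wednesday, so its 1st Saturday is September 4, 1982 (3 days in).
That is not after September 27, 1982, so look at October 1982.
October 1982 starts on a Friday, so its 1st Saturday is October 2, 1982 (1 day in).

October 2, 1982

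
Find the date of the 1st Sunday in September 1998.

September 6, 1998

September 1998 begins on a Tuesday, so the first Sunday is September 6 (5 days later).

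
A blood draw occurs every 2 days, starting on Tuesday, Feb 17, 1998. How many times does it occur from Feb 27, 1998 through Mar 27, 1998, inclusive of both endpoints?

15

Occurrences land 2·i days after Feb 17, 1998 for i = 0, 1, 2, …
Feb 27, 1998 is 10 days after the start; 10 ÷ 2 = 5 remainder 0. First occurrence in the window: #6 on Feb 27, 1998 (5×2 = 10 days in).
Mar 27, 1998 is 38 days after the start; 38 ÷ 2 = 19 remainder 0. Last occurrence in the window: #20 on Mar 27, 1998.
Occurrences #6 through #20: 15 in total.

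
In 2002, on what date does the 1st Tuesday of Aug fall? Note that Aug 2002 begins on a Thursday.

Aug 2002 begins on a Thursday, so the first Tuesday is Aug 6 (5 days later).

Aug 6, 2002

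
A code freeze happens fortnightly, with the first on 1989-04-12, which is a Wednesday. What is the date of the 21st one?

The 21st occurrence is 20 intervals after the first: 20 × 14 = 280 days after 1989-04-12.
April has 30 days — 18 days to the end of April leaves 262.
May has 31 days (231 left).
June has 30 days (201 left).
July has 31 days (170 left).
August has 31 days (139 left).
September has 30 days (109 left).
October has 31 days (78 left).
November has 30 days (48 left).
December has 31 days (17 left).
17 days into January → 1990-01-17.

1990-01-17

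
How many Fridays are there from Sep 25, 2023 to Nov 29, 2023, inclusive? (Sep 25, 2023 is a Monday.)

Sep 25, 2023 is a Monday; the first Friday on or after it is Sep 29, 2023 (4 days later).
From Sep 29, 2023 to Nov 29, 2023: 1 + 31 + 29 = 61 days (rest of Sep, Oct, Nov).
61 ÷ 7 = 8 full weeks with remainder 5, so 8 more Fridays after the first → 9.

9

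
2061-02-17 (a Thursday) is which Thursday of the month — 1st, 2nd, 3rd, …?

3rd

Day 17 falls in week ⌈17/7⌉ of the month.
Days 1–7 hold the 1st Thursday, 8–14 the 2nd, 15–21 the 3rd, 22–28 the 4th, 29–31 the 5th.
17 is in the range for the 3rd.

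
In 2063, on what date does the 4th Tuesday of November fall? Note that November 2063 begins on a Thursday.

November 2063 begins on a Thursday, so the first Tuesday is November 6 (5 days later).
The 4th Tuesday is 3 weeks later: 6 + 21 = 27.

November 27, 2063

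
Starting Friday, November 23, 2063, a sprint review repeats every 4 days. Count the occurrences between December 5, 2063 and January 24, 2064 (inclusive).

Occurrences land 4·i days after November 23, 2063 for i = 0, 1, 2, …
December 5, 2063 is 12 days after the start; 12 ÷ 4 = 3 remainder 0. First occurrence in the window: #4 on December 5, 2063 (3×4 = 12 days in).
January 24, 2064 is 62 days after the start; 62 ÷ 4 = 15 remainder 2. Last occurrence in the window: #16 on January 22, 2064.
Occurrences #4 through #16: 13 in total.

13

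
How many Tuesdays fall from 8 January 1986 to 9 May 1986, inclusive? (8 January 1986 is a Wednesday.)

17

8 January 1986 is a Wednesday; the first Tuesday on or after it is 14 January 1986 (6 days later).
From 14 January 1986 to 9 May 1986: 17 + 28 + 31 + 30 + 9 = 115 days (rest of January, February, March, April, May).
115 ÷ 7 = 16 full weeks with remainder 3, so 16 more Tuesdays after the first → 17.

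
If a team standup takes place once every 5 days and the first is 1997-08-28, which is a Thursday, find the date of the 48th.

1998-04-20

The 48th occurrence is 47 intervals after the first: 47 × 5 = 235 days after 1997-08-28.
August has 31 days — 3 days to the end of August leaves 232.
September has 30 days (202 left).
October has 31 days (171 left).
November has 30 days (141 left).
December has 31 days (110 left).
January has 31 days (79 left).
February has 28 days (51 left).
March has 31 days (20 left).
20 days into April → 1998-04-20.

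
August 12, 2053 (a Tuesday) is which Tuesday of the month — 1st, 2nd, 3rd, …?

Day 12 falls in week ⌈12/7⌉ of the month.
Days 1–7 hold the 1st Tuesday, 8–14 the 2nd, 15–21 the 3rd, 22–28 the 4th, 29–31 the 5th.
12 is in the range for the 2nd.

2nd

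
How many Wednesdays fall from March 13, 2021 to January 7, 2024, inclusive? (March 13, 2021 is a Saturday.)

March 13, 2021 is a Saturday; the first Wednesday on or after it is March 17, 2021 (4 days later).
From March 17, 2021 to January 7, 2024: 289 + 365 + 365 + 7 = 1026 days (rest of 2021, 2022, 2023, to January 7, 2024 in 2024).
1026 ÷ 7 = 146 full weeks with remainder 4, so 146 more Wednesdays after the first → 147.

147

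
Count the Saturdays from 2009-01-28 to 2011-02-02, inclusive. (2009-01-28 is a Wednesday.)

2009-01-28 is a Wednesday; the first Saturday on or after it is 2009-01-31 (3 days later).
From 2009-01-31 to 2011-02-02: 334 + 365 + 33 = 732 days (rest of 2009, 2010, to 2011-02-02 in 2011).
732 ÷ 7 = 104 full weeks with remainder 4, so 104 more Saturdays after the first → 105.

105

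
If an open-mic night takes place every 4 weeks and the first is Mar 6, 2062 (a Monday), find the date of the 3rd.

May 1, 2062

The 3rd occurrence is 2 intervals after the first: 2 × 28 = 56 days after Mar 6, 2062.
Mar has 31 days — 25 days to the end of Mar leaves 31.
Apr has 30 days (1 left).
1 day into May → May 1, 2062.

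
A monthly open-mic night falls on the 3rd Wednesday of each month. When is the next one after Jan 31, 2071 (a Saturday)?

Jan 2071 starts on a Thursday; its first Wednesday is the 7th, so the 3rd Wednesday is the 21st — Jan 21, 2071.
That is not after Jan 31, 2071, so look at Feb 2071.
Feb 2071 starts on a Sunday; its first Wednesday is the 4th, so the 3rd Wednesday is the 18th — Feb 18, 2071.

Feb 18, 2071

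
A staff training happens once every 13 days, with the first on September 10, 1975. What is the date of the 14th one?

The 14th occurrence is 13 intervals after the first: 13 × 13 = 169 days after September 10, 1975.
September has 30 days — 20 days to the end of September leaves 149.
October has 31 days (118 left).
November has 30 days (88 left).
December has 31 days (57 left).
January has 31 days (26 left).
26 days into February → February 26, 1976.

February 26, 1976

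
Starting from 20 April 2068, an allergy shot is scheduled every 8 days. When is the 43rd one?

22 March 2069

The 43rd occurrence is 42 intervals after the first: 42 × 8 = 336 days after 20 April 2068.
April has 30 days — 10 days to the end of April leaves 326.
May has 31 days (295 left).
June has 30 days (265 left).
July has 31 days (234 left).
August has 31 days (203 left).
September has 30 days (173 left).
October has 31 days (142 left).
November has 30 days (112 left).
December has 31 days (81 left).
January has 31 days (50 left).
February has 28 days (22 left).
22 days into March → 22 March 2069.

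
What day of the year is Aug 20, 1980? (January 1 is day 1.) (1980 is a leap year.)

233

Days in months before Aug: 31 + 29 + 31 + 30 + 31 + 30 + 31 = 213.
Plus 20 days into Aug → day 233.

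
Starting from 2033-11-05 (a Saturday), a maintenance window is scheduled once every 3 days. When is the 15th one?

The 15th occurrence is 14 intervals after the first: 14 × 3 = 42 days after 2033-11-05.
November has 30 days — 25 days to the end of November leaves 17.
17 days into December → 2033-12-17.

2033-12-17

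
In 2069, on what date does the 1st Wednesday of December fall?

4 December 2069

December 2069 begins on a Sunday, so the first Wednesday is December 4 (3 days later).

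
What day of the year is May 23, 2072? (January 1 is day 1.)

Days in months before May: 31 + 29 + 31 + 30 = 121.
Plus 23 days into May → day 144.

144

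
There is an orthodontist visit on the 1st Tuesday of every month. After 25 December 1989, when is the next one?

2 January 1990

December 1989 starts on a Friday, so its 1st Tuesday is 5 December 1989 (4 days in).
That is not after 25 December 1989, so look at January 1990.
January 1990 starts on a Monday, so its 1st Tuesday is 2 January 1990 (1 day in).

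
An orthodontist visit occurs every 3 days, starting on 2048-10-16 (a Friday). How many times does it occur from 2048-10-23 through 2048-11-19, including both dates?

Occurrences land 3·i days after 2048-10-16 for i = 0, 1, 2, …
2048-10-23 is 7 days after the start; 7 ÷ 3 = 2 remainder 1; since the remainder is 1, round up to i = 3. First occurrence in the window: #4 on 2048-10-25 (3×3 = 9 days in).
2048-11-19 is 34 days after the start; 34 ÷ 3 = 11 remainder 1. Last occurrence in the window: #12 on 2048-11-18.
Occurrences #4 through #12: 9 in total.

9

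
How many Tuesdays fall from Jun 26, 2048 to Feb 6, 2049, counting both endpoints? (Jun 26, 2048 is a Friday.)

32

Jun 26, 2048 is a Friday; the first Tuesday on or after it is Jun 30, 2048 (4 days later).
From Jun 30, 2048 to Feb 6, 2049: 0 + 31 + 31 + 30 + 31 + 30 + 31 + 31 + 6 = 221 days (rest of Jun, Jul, Aug, Sep, Oct, Nov, Dec, Jan, Feb).
221 ÷ 7 = 31 full weeks with remainder 4, so 31 more Tuesdays after the first → 32.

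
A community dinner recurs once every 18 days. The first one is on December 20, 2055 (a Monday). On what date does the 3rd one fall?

January 25, 2056

The 3rd occurrence is 2 intervals after the first: 2 × 18 = 36 days after December 20, 2055.
December has 31 days — 11 days to the end of December leaves 25.
25 days into January → January 25, 2056.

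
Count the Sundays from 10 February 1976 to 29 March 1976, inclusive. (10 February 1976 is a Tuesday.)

10 February 1976 is a Tuesday; the first Sunday on or after it is 15 February 1976 (5 days later).
From 15 February 1976 to 29 March 1976: 14 + 29 = 43 days (rest of February, March).
43 ÷ 7 = 6 full weeks with remainder 1, so 6 more Sundays after the first → 7.

7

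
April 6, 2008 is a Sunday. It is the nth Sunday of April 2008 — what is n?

1st

Day 6 falls in week ⌈6/7⌉ of the month.
Days 1–7 hold the 1st Sunday, 8–14 the 2nd, 15–21 the 3rd, 22–28 the 4th, 29–31 the 5th.
6 is in the range for the 1st.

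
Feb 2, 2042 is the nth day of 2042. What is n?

Days in months before Feb: 31 = 31.
Plus 2 days into Feb → day 33.

33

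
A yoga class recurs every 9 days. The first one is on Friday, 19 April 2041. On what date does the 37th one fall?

The 37th occurrence is 36 intervals after the first: 36 × 9 = 324 days after 19 April 2041.
April has 30 days — 11 days to the end of April leaves 313.
May has 31 days (282 left).
June has 30 days (252 left).
July has 31 days (221 left).
August has 31 days (190 left).
September has 30 days (160 left).
October has 31 days (129 left).
November has 30 days (99 left).
December has 31 days (68 left).
January has 31 days (37 left).
February has 28 days (9 left).
9 days into March → 9 March 2042.

9 March 2042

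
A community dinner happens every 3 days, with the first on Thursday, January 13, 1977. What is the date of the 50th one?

June 9, 1977

The 50th occurrence is 49 intervals after the first: 49 × 3 = 147 days after January 13, 1977.
January has 31 days — 18 days to the end of January leaves 129.
February has 28 days (101 left).
March has 31 days (70 left).
April has 30 days (40 left).
May has 31 days (9 left).
9 days into June → June 9, 1977.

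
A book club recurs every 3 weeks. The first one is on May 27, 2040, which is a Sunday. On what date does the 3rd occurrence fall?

Jul 8, 2040

The 3rd occurrence is 2 intervals after the first: 2 × 21 = 42 days after May 27, 2040.
May has 31 days — 4 days to the end of May leaves 38.
Jun has 30 days (8 left).
8 days into Jul → Jul 8, 2040.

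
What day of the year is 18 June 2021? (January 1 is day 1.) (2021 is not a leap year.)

169

Days in months before June: 31 + 28 + 31 + 30 + 31 = 151.
Plus 18 days into June → day 169.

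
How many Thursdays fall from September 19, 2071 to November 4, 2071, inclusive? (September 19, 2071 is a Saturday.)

6

September 19, 2071 is a Saturday; the first Thursday on or after it is September 24, 2071 (5 days later).
From September 24, 2071 to November 4, 2071: 6 + 31 + 4 = 41 days (rest of September, October, November).
41 ÷ 7 = 5 full weeks with remainder 6, so 5 more Thursdays after the first → 6.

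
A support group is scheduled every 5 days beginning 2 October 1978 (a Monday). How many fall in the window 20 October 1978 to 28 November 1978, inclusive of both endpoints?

Occurrences land 5·i days after 2 October 1978 for i = 0, 1, 2, …
20 October 1978 is 18 days after the start; 18 ÷ 5 = 3 remainder 3; since the remainder is 3, round up to i = 4. First occurrence in the window: #5 on 22 October 1978 (4×5 = 20 days in).
28 November 1978 is 57 days after the start; 57 ÷ 5 = 11 remainder 2. Last occurrence in the window: #12 on 26 November 1978.
Occurrences #5 through #12: 8 in total.

8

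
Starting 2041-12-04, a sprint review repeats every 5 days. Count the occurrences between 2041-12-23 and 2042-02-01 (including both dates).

Occurrences land 5·i days after 2041-12-04 for i = 0, 1, 2, …
2041-12-23 is 19 days after the start; 19 ÷ 5 = 3 remainder 4; since the remainder is 4, round up to i = 4. First occurrence in the window: #5 on 2041-12-24 (4×5 = 20 days in).
2042-02-01 is 59 days after the start; 59 ÷ 5 = 11 remainder 4. Last occurrence in the window: #12 on 2042-01-28.
Occurrences #5 through #12: 8 in total.

8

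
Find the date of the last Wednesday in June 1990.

June 27, 1990

The first Wednesday of June 1990 is June 6.
June 1990 has 30 days. Adding weeks: 6, 13, 20, 27 — the last one ≤ 30 is the 27th.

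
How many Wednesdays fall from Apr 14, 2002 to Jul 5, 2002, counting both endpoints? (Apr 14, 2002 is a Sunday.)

Apr 14, 2002 is a Sunday; the first Wednesday on or after it is Apr 17, 2002 (3 days later).
From Apr 17, 2002 to Jul 5, 2002: 13 + 31 + 30 + 5 = 79 days (rest of Apr, May, Jun, Jul).
79 ÷ 7 = 11 full weeks with remainder 2, so 11 more Wednesdays after the first → 12.

12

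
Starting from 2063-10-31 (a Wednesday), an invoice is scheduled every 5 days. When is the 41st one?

2064-05-18

The 41st occurrence is 40 intervals after the first: 40 × 5 = 200 days after 2063-10-31.
October has 31 days — 0 days to the end of October leaves 200.
November has 30 days (170 left).
December has 31 days (139 left).
January has 31 days (108 left).
February has 29 days (79 left).
March has 31 days (48 left).
April has 30 days (18 left).
18 days into May → 2064-05-18.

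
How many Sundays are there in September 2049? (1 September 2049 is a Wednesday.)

1 September 2049 is a Wednesday; the first Sunday on or after it is 5 September 2049 (4 days later).
From 5 September 2049 to 30 September 2049 is 30 − 5 = 25 days.
25 ÷ 7 = 3 full weeks with remainder 4, so 3 more Sundays after the first → 4.

4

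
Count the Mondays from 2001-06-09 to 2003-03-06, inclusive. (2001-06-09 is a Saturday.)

91

2001-06-09 is a Saturday; the first Monday on or after it is 2001-06-11 (2 days later).
From 2001-06-11 to 2003-03-06: 203 + 365 + 65 = 633 days (rest of 2001, 2002, to 2003-03-06 in 2003).
633 ÷ 7 = 90 full weeks with remainder 3, so 90 more Mondays after the first → 91.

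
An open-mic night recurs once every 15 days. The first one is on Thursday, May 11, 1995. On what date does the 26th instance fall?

May 20, 1996

The 26th occurrence is 25 intervals after the first: 25 × 15 = 375 days after May 11, 1995.
May has 31 days — 20 days to the end of May leaves 355.
Jun has 30 days (325 left).
Jul has 31 days (294 left).
Aug has 31 days (263 left).
Sep has 30 days (233 left).
Oct has 31 days (202 left).
Nov has 30 days (172 left).
Dec has 31 days (141 left).
Jan has 31 days (110 left).
Feb has 29 days (81 left).
Mar has 31 days (50 left).
Apr has 30 days (20 left).
20 days into May → May 20, 1996.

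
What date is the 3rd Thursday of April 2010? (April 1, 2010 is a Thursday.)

2010-04-15

April 2010 begins on a Thursday, so the first Thursday is April 1.
The 3rd Thursday is 2 weeks later: 1 + 14 = 15.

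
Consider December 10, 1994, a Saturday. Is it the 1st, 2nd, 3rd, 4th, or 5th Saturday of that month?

2nd

Day 10 falls in week ⌈10/7⌉ of the month.
Days 1–7 hold the 1st Saturday, 8–14 the 2nd, 15–21 the 3rd, 22–28 the 4th, 29–31 the 5th.
10 is in the range for the 2nd.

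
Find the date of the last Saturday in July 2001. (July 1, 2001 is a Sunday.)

July 2001 begins on a Sunday, so the first Saturday is July 7 (6 days later).
July 2001 has 31 days. Adding weeks: 7, 14, 21, 28 — the last one ≤ 31 is the 28th.

2001-07-28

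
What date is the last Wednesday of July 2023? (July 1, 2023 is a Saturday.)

July 2023 begins on a Saturday, so the first Wednesday is July 5 (4 days later).
July 2023 has 31 days. Adding weeks: 5, 12, 19, 26 — the last one ≤ 31 is the 26th.

July 26, 2023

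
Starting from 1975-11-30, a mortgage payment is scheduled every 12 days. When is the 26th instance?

1976-09-25

The 26th occurrence is 25 intervals after the first: 25 × 12 = 300 days after 1975-11-30.
November has 30 days — 0 days to the end of November leaves 300.
December has 31 days (269 left).
January has 31 days (238 left).
February has 29 days (209 left).
March has 31 days (178 left).
April has 30 days (148 left).
May has 31 days (117 left).
June has 30 days (87 left).
July has 31 days (56 left).
August has 31 days (25 left).
25 days into September → 1976-09-25.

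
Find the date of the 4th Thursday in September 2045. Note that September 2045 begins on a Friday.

September 2045 begins on a Friday, so the first Thursday is September 7 (6 days later).
The 4th Thursday is 3 weeks later: 7 + 21 = 28.

2045-09-28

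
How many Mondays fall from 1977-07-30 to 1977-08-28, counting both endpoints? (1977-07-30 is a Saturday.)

1977-07-30 is a Saturday; the first Monday on or after it is 1977-08-01 (2 days later).
From 1977-08-01 to 1977-08-28 is 28 − 1 = 27 days.
27 ÷ 7 = 3 full weeks with remainder 6, so 3 more Mondays after the first → 4.

4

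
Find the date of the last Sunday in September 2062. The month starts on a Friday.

September 2062 begins on a Friday, so the first Sunday is September 3 (2 days later).
September 2062 has 30 days. Adding weeks: 3, 10, 17, 24 — the last one ≤ 30 is the 24th.

September 24, 2062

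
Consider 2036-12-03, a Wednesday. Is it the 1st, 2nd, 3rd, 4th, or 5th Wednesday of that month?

Day 3 falls in week ⌈3/7⌉ of the month.
Days 1–7 hold the 1st Wednesday, 8–14 the 2nd, 15–21 the 3rd, 22–28 the 4th, 29–31 the 5th.
3 is in the range for the 1st.

1st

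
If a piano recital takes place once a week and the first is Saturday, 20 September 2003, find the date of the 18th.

17 January 2004

The 18th occurrence is 17 intervals after the first: 17 × 7 = 119 days after 20 September 2003.
September has 30 days — 10 days to the end of September leaves 109.
October has 31 days (78 left).
November has 30 days (48 left).
December has 31 days (17 left).
17 days into January → 17 January 2004.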